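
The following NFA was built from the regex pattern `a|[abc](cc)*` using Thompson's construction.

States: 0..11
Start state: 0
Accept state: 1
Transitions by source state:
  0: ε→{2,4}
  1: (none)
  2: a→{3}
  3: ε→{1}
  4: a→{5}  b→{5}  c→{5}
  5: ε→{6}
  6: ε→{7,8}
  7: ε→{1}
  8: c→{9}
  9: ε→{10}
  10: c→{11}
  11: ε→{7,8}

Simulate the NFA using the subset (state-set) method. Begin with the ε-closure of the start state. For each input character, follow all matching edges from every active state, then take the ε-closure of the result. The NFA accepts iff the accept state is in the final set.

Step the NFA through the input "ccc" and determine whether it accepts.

Answer: ACCEPT

Derivation:
start: ε-closure({0}) = {0,2,4}
'c' @ 1: {1,5,6,7,8}  ✓accept
'c' @ 2: {9,10}
'c' @ 3: {1,7,8,11}  ✓accept
after full input: {1,7,8,11}  (accept=1 in)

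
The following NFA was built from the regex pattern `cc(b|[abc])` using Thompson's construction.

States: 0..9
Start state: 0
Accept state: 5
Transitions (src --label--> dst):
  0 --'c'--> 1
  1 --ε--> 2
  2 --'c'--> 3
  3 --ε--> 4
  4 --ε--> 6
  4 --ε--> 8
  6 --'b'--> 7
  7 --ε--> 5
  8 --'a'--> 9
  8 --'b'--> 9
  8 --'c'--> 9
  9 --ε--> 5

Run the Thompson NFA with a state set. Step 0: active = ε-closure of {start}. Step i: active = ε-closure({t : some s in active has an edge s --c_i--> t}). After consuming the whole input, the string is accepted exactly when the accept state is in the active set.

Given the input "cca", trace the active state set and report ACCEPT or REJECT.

S₀ = ε-closure({0}) = {0}
'c' @ 1: {1,2}
'c' @ 2: {3,4,6,8}
'a' @ 3: {5,9}  ✓accept
after full input: {5,9}  (accept=5 in)

Answer: ACCEPT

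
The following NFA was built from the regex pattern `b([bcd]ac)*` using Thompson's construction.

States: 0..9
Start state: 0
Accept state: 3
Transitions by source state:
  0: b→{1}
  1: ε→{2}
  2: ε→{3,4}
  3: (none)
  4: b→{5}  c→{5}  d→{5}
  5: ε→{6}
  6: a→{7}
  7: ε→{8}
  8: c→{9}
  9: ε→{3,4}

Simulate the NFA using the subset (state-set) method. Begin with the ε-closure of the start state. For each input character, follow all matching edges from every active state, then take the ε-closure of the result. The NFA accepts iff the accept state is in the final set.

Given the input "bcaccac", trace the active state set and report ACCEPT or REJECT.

Answer: ACCEPT

Trace:
start: ε-closure({0}) = {0}
'b' @ 1: {1,2,3,4}  [accepting]
'c' @ 2: {5,6}
'a' @ 3: {7,8}
'c' @ 4: {3,4,9}  [accepting]
'c' @ 5: {5,6}
'a' @ 6: {7,8}
'c' @ 7: {3,4,9}  [accepting]
final: {3,4,9}; accept 3 in set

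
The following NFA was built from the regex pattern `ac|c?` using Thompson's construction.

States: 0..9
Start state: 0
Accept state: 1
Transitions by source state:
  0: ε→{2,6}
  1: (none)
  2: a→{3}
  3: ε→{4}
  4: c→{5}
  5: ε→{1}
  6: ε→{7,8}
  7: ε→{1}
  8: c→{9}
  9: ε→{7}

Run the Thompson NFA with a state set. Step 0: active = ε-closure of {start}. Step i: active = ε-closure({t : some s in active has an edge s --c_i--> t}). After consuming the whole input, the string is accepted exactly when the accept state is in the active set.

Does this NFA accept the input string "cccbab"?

Answer: REJECT

Trace:
initial (ε-close {0}): {0,1,2,6,7,8}
'c' @ 1: {1,7,9}  (accept∈set)
'c' @ 2: {}  — dead — no transitions
rest 'cbab' ignored (set empty)
final: {}; accept 1 not in set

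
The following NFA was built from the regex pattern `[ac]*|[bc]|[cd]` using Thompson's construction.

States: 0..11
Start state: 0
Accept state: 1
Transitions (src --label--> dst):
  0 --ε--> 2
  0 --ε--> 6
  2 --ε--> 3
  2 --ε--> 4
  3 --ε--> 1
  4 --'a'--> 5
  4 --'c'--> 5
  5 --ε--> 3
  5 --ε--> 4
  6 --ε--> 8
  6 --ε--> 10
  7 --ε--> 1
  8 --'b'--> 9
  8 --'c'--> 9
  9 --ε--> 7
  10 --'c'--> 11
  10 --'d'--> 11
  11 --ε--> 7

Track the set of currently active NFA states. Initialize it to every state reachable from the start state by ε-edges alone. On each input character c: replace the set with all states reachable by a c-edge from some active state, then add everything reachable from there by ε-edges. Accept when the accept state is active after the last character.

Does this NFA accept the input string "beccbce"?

Answer: REJECT

Steps:
initial (ε-close {0}): {0,1,2,3,4,6,8,10}
'b' @ 1: {1,7,9}  ✓accept
'e' @ 2: {}  — dead — no transitions
rest 'ccbce' ignored (set empty)
final: {}; accept 1 not in set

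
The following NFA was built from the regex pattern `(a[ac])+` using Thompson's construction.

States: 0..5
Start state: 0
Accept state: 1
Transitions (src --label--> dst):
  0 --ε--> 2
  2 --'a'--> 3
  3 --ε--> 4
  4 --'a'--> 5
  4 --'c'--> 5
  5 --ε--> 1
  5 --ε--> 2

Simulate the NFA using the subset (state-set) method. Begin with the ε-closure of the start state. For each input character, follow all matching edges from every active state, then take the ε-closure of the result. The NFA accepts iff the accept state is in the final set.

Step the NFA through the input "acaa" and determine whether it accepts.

Answer: ACCEPT

Trace:
start: ε-closure({0}) = {0,2}
'a' @ 1: {3,4}
'c' @ 2: {1,2,5}  (accept∈set)
'a' @ 3: {3,4}
'a' @ 4: {1,2,5}  (accept∈set)
after full input: {1,2,5}  (accept=1 in)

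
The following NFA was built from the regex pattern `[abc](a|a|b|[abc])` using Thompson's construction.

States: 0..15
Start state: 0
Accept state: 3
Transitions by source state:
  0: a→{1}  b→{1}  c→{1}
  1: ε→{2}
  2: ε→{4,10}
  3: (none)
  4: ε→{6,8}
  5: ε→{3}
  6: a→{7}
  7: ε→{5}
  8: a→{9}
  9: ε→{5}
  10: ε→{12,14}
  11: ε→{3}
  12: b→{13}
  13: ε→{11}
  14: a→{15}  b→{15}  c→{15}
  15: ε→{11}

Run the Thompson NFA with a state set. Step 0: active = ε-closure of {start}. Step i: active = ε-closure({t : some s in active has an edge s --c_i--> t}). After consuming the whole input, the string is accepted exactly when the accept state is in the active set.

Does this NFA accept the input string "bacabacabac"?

Answer: REJECT

Trace:
initial (ε-close {0}): {0}
'b' @ 1: {1,2,4,6,8,10,12,14}
'a' @ 2: {3,5,7,9,11,15}  ✓accept
'c' @ 3: {}  — state set empty
rest 'abacabac' ignored (set empty)
after full input: {}  (accept=3 not in)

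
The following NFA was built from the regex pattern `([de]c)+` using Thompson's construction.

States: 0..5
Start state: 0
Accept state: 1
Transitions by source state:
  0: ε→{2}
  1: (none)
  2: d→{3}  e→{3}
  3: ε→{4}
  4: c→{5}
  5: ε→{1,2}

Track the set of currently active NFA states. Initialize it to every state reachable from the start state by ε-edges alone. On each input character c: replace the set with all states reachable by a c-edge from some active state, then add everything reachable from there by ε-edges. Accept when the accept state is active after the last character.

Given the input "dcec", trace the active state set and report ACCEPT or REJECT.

initial (ε-close {0}): {0,2}
'd' @ 1: {3,4}
'c' @ 2: {1,2,5}  (accept∈set)
'e' @ 3: {3,4}
'c' @ 4: {1,2,5}  (accept∈set)
after full input: {1,2,5}  (accept=1 in)

Answer: ACCEPT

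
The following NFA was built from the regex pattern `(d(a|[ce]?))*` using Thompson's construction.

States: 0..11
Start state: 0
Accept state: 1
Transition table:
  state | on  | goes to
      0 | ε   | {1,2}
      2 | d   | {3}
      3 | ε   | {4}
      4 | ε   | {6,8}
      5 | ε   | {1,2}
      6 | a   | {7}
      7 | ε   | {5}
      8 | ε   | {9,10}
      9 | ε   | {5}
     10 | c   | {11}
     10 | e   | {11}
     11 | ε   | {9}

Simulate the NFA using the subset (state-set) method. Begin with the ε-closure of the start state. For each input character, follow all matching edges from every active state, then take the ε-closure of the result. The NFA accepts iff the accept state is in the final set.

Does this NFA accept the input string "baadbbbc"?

start: ε-closure({0}) = {0,1,2}
'b' @ 1: {}  — no active states
rest 'aadbbbc' ignored (set empty)
after full input: {}  (accept=1 not in)

Answer: REJECT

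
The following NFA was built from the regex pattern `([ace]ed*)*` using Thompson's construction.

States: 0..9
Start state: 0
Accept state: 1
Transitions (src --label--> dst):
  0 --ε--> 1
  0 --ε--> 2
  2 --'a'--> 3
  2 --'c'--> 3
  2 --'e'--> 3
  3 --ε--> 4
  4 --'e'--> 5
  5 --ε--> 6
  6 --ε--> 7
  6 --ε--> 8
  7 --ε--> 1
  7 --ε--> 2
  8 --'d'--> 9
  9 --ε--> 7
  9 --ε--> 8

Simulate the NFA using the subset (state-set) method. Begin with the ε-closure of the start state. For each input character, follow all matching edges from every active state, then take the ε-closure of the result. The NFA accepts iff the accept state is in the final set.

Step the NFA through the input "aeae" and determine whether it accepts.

start: ε-closure({0}) = {0,1,2}
'a' @ 1: {3,4}
'e' @ 2: {1,2,5,6,7,8}  (accept∈set)
'a' @ 3: {3,4}
'e' @ 4: {1,2,5,6,7,8}  (accept∈set)
final: {1,2,5,6,7,8}; accept 1 in set

Answer: ACCEPT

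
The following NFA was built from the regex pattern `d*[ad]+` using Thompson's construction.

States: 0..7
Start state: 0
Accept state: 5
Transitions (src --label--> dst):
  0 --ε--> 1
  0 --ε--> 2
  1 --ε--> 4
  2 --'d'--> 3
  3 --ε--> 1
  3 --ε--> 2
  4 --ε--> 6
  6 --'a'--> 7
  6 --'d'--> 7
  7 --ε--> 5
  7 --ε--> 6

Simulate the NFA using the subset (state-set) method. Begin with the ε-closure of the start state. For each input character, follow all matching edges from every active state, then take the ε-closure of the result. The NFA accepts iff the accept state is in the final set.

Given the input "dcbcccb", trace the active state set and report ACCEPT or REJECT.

start: ε-closure({0}) = {0,1,2,4,6}
'd' @ 1: {1,2,3,4,5,6,7}  ✓accept
'c' @ 2: {}  — no active states
rest 'bcccb' ignored (set empty)
end set {} — state 5 not in

Answer: REJECT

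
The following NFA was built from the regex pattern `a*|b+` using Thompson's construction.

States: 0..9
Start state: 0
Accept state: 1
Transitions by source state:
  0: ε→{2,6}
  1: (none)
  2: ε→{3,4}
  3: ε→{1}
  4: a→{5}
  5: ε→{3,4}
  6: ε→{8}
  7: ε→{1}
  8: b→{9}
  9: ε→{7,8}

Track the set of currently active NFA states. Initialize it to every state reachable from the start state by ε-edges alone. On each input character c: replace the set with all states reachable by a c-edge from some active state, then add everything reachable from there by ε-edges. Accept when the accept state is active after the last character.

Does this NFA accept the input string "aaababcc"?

start: ε-closure({0}) = {0,1,2,3,4,6,8}
'a' @ 1: {1,3,4,5}  (accept∈set)
'a' @ 2: {1,3,4,5}  (accept∈set)
'a' @ 3: {1,3,4,5}  (accept∈set)
'b' @ 4: {}  — state set empty
rest 'abcc' ignored (set empty)
final: {}; accept 1 not in set

Answer: REJECT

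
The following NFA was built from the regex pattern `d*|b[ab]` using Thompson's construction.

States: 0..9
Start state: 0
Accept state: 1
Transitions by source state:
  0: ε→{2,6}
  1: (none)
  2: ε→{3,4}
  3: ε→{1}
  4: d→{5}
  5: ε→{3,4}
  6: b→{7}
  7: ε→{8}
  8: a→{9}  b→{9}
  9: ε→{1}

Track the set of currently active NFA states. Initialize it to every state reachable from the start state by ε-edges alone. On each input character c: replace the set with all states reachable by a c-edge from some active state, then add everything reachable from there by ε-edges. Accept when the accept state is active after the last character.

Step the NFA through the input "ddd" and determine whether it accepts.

Answer: ACCEPT

Derivation:
S₀ = ε-closure({0}) = {0,1,2,3,4,6}
'd' @ 1: {1,3,4,5}  (accept∈set)
'd' @ 2: {1,3,4,5}  (accept∈set)
'd' @ 3: {1,3,4,5}  (accept∈set)
final: {1,3,4,5}; accept 1 in set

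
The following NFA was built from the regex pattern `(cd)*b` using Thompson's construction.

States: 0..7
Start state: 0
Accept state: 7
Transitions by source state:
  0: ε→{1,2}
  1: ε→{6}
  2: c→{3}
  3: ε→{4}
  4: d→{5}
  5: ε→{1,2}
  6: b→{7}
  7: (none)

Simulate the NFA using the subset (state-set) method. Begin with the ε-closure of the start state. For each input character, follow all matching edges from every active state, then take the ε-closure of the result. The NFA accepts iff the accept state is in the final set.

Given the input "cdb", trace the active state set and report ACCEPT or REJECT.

initial (ε-close {0}): {0,1,2,6}
'c' @ 1: {3,4}
'd' @ 2: {1,2,5,6}
'b' @ 3: {7}  ✓accept
after full input: {7}  (accept=7 in)

Answer: ACCEPT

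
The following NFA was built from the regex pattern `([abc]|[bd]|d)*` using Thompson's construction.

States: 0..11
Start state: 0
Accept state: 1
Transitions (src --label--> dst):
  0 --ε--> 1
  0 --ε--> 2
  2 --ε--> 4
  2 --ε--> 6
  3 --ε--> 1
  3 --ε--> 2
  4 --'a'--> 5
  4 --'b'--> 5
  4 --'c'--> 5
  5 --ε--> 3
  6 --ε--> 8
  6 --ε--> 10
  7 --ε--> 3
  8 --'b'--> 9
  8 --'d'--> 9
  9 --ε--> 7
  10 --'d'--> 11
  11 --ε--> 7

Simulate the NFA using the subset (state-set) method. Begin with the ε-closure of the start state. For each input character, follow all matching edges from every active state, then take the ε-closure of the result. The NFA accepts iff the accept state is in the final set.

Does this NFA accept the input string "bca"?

Answer: ACCEPT

Derivation:
start: ε-closure({0}) = {0,1,2,4,6,8,10}
'b' @ 1: {1,2,3,4,5,6,7,8,9,10}  (accept∈set)
'c' @ 2: {1,2,3,4,5,6,8,10}  (accept∈set)
'a' @ 3: {1,2,3,4,5,6,8,10}  (accept∈set)
end set {1,2,3,4,5,6,8,10} — state 1 in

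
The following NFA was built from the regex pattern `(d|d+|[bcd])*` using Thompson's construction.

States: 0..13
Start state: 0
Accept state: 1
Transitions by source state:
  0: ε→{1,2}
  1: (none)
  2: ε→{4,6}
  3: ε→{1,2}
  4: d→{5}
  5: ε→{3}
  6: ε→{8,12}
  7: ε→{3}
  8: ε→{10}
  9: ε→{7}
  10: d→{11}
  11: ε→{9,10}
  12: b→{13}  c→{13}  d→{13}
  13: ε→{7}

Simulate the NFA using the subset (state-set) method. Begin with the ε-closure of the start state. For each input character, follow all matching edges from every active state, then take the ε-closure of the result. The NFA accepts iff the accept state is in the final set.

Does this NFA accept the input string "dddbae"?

Answer: REJECT

Steps:
initial (ε-close {0}): {0,1,2,4,6,8,10,12}
'd' @ 1: {1,2,3,4,5,6,7,8,9,10,11,12,13}  ✓accept
'd' @ 2: {1,2,3,4,5,6,7,8,9,10,11,12,13}  ✓accept
'd' @ 3: {1,2,3,4,5,6,7,8,9,10,11,12,13}  ✓accept
'b' @ 4: {1,2,3,4,6,7,8,10,12,13}  ✓accept
'a' @ 5: {}  — state set empty
rest 'e' ignored (set empty)
end set {} — state 1 not in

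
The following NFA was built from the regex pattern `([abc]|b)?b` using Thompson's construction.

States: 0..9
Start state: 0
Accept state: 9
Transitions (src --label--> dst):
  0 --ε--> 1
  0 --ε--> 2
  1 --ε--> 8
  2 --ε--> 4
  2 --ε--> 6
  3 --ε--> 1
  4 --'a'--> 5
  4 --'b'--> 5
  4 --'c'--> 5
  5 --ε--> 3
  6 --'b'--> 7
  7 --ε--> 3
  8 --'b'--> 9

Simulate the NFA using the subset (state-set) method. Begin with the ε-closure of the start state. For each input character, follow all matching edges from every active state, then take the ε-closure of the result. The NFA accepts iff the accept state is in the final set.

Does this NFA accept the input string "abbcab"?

Answer: REJECT

Trace:
start: ε-closure({0}) = {0,1,2,4,6,8}
'a' @ 1: {1,3,5,8}
'b' @ 2: {9}  [accepting]
'b' @ 3: {}  — no active states
rest 'cab' ignored (set empty)
after full input: {}  (accept=9 not in)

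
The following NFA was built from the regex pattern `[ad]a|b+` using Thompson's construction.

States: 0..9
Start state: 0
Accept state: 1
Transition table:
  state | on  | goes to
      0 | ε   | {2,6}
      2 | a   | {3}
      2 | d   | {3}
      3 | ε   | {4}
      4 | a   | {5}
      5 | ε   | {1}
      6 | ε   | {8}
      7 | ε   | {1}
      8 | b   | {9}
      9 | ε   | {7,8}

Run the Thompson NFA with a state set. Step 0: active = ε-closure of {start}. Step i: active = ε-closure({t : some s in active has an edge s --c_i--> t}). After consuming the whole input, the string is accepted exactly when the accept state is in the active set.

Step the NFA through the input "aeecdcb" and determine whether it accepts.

Answer: REJECT

Derivation:
start: ε-closure({0}) = {0,2,6,8}
'a' @ 1: {3,4}
'e' @ 2: {}  — dead — no transitions
rest 'ecdcb' ignored (set empty)
after full input: {}  (accept=1 not in)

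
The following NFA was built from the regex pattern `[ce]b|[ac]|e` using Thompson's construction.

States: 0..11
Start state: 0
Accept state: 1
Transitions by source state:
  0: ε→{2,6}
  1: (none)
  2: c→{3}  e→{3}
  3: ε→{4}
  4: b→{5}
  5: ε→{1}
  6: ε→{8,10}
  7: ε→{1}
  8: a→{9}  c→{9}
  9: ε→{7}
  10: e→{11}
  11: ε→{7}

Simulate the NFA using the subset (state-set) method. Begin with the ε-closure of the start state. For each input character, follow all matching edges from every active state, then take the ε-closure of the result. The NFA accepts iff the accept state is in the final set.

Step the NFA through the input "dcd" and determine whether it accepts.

S₀ = ε-closure({0}) = {0,2,6,8,10}
'd' @ 1: {}  — state set empty
rest 'cd' ignored (set empty)
end set {} — state 1 not in

Answer: REJECT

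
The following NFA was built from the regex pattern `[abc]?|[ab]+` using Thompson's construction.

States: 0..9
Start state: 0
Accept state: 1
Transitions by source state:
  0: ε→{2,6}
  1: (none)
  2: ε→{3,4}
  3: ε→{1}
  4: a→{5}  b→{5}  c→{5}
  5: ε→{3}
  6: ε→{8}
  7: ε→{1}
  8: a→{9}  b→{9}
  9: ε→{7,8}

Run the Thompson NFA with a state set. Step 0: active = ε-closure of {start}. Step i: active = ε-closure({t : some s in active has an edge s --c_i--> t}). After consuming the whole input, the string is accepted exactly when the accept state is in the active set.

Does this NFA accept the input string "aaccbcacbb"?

Answer: REJECT

Trace:
start: ε-closure({0}) = {0,1,2,3,4,6,8}
'a' @ 1: {1,3,5,7,8,9}  ✓accept
'a' @ 2: {1,7,8,9}  ✓accept
'c' @ 3: {}  — state set empty
rest 'cbcacbb' ignored (set empty)
final: {}; accept 1 not in set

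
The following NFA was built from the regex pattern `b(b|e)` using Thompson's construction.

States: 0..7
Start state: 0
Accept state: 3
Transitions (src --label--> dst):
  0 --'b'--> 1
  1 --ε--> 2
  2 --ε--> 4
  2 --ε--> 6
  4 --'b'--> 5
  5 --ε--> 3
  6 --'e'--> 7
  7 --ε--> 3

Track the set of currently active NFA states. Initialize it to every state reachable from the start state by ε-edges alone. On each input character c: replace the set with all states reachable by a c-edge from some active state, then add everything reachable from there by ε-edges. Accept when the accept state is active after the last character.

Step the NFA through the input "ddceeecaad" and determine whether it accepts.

Answer: REJECT

Derivation:
start: ε-closure({0}) = {0}
'd' @ 1: {}  — no active states
rest 'dceeecaad' ignored (set empty)
end set {} — state 3 not in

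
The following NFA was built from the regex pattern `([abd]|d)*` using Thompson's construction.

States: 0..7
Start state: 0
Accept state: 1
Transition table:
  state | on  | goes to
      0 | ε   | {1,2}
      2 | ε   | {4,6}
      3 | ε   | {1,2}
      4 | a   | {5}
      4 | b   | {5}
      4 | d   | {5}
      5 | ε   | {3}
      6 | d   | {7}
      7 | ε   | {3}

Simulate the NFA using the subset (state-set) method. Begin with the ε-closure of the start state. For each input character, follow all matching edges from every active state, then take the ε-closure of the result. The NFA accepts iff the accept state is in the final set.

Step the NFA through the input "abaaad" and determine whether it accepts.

Answer: ACCEPT

Trace:
start: ε-closure({0}) = {0,1,2,4,6}
'a' @ 1: {1,2,3,4,5,6}  (accept∈set)
'b' @ 2: {1,2,3,4,5,6}  (accept∈set)
'a' @ 3: {1,2,3,4,5,6}  (accept∈set)
'a' @ 4: {1,2,3,4,5,6}  (accept∈set)
'a' @ 5: {1,2,3,4,5,6}  (accept∈set)
'd' @ 6: {1,2,3,4,5,6,7}  (accept∈set)
end set {1,2,3,4,5,6,7} — state 1 in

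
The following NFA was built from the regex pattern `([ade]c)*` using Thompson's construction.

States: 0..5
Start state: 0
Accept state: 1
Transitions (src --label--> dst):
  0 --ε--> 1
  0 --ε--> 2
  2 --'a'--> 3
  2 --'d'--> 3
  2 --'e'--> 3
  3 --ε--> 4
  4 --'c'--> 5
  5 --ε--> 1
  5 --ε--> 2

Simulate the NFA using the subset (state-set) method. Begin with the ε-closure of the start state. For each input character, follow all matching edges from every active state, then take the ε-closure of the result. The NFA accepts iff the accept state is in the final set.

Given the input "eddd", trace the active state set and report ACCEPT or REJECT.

Answer: REJECT

Trace:
S₀ = ε-closure({0}) = {0,1,2}
'e' @ 1: {3,4}
'd' @ 2: {}  — no active states
rest 'dd' ignored (set empty)
final: {}; accept 1 not in set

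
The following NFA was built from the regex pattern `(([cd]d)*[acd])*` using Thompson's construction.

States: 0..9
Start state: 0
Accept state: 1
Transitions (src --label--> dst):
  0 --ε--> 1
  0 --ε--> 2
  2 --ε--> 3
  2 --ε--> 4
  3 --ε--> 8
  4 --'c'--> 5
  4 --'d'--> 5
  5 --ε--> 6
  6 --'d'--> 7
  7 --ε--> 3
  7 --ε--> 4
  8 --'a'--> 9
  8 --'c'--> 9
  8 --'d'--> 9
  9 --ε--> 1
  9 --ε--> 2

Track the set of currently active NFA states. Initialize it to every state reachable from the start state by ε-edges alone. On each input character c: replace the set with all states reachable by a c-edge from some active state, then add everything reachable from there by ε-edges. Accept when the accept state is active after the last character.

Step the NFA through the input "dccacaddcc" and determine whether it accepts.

initial (ε-close {0}): {0,1,2,3,4,8}
'd' @ 1: {1,2,3,4,5,6,8,9}  (accept∈set)
'c' @ 2: {1,2,3,4,5,6,8,9}  (accept∈set)
'c' @ 3: {1,2,3,4,5,6,8,9}  (accept∈set)
'a' @ 4: {1,2,3,4,8,9}  (accept∈set)
'c' @ 5: {1,2,3,4,5,6,8,9}  (accept∈set)
'a' @ 6: {1,2,3,4,8,9}  (accept∈set)
'd' @ 7: {1,2,3,4,5,6,8,9}  (accept∈set)
'd' @ 8: {1,2,3,4,5,6,7,8,9}  (accept∈set)
'c' @ 9: {1,2,3,4,5,6,8,9}  (accept∈set)
'c' @ 10: {1,2,3,4,5,6,8,9}  (accept∈set)
final: {1,2,3,4,5,6,8,9}; accept 1 in set

Answer: ACCEPT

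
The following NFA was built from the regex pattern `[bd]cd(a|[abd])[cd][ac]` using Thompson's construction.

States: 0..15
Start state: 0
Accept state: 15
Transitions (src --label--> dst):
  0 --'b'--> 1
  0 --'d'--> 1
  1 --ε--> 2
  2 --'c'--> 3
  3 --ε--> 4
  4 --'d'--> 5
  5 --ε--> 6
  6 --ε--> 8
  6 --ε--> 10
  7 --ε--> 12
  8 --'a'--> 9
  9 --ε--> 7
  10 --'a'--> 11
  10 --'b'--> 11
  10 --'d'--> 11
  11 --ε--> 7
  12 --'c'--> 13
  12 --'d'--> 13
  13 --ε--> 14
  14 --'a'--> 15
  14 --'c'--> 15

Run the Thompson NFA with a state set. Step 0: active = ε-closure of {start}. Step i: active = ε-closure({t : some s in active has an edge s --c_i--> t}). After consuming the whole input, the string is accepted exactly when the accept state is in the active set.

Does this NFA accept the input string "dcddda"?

Answer: ACCEPT

Trace:
initial (ε-close {0}): {0}
'd' @ 1: {1,2}
'c' @ 2: {3,4}
'd' @ 3: {5,6,8,10}
'd' @ 4: {7,11,12}
'd' @ 5: {13,14}
'a' @ 6: {15}  [accepting]
after full input: {15}  (accept=15 in)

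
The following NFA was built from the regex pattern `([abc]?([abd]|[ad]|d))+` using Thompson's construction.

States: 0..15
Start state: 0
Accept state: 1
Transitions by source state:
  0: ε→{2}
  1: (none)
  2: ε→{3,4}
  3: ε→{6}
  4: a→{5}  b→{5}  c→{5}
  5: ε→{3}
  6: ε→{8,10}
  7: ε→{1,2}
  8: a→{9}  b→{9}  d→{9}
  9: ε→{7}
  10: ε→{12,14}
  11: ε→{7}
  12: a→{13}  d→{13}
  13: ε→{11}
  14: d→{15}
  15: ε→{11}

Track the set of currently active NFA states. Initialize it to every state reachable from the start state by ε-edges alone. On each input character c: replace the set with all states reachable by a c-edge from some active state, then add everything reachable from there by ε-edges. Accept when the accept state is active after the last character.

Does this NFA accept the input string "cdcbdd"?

Answer: ACCEPT

Steps:
S₀ = ε-closure({0}) = {0,2,3,4,6,8,10,12,14}
'c' @ 1: {3,5,6,8,10,12,14}
'd' @ 2: {1,2,3,4,6,7,8,9,10,11,12,13,14,15}  ✓accept
'c' @ 3: {3,5,6,8,10,12,14}
'b' @ 4: {1,2,3,4,6,7,8,9,10,12,14}  ✓accept
'd' @ 5: {1,2,3,4,6,7,8,9,10,11,12,13,14,15}  ✓accept
'd' @ 6: {1,2,3,4,6,7,8,9,10,11,12,13,14,15}  ✓accept
final: {1,2,3,4,6,7,8,9,10,11,12,13,14,15}; accept 1 in set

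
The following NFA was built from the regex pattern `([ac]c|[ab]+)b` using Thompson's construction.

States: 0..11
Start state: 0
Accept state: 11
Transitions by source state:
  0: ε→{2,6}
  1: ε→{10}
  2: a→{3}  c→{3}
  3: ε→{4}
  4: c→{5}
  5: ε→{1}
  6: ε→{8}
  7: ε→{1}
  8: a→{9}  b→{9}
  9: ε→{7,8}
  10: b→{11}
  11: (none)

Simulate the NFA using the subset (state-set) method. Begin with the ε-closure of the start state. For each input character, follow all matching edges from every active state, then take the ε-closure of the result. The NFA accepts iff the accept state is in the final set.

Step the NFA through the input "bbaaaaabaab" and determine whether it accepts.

Answer: ACCEPT

Trace:
S₀ = ε-closure({0}) = {0,2,6,8}
'b' @ 1: {1,7,8,9,10}
'b' @ 2: {1,7,8,9,10,11}  ✓accept
'a' @ 3: {1,7,8,9,10}
'a' @ 4: {1,7,8,9,10}
'a' @ 5: {1,7,8,9,10}
'a' @ 6: {1,7,8,9,10}
'a' @ 7: {1,7,8,9,10}
'b' @ 8: {1,7,8,9,10,11}  ✓accept
'a' @ 9: {1,7,8,9,10}
'a' @ 10: {1,7,8,9,10}
'b' @ 11: {1,7,8,9,10,11}  ✓accept
end set {1,7,8,9,10,11} — state 11 in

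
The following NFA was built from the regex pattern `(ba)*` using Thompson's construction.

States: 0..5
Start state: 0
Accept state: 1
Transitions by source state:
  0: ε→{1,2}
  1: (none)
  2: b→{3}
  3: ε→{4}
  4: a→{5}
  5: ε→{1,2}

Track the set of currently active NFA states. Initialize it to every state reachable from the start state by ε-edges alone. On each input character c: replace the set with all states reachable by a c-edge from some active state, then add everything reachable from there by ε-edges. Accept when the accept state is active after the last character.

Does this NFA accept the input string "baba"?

initial (ε-close {0}): {0,1,2}
'b' @ 1: {3,4}
'a' @ 2: {1,2,5}  (accept∈set)
'b' @ 3: {3,4}
'a' @ 4: {1,2,5}  (accept∈set)
after full input: {1,2,5}  (accept=1 in)

Answer: ACCEPT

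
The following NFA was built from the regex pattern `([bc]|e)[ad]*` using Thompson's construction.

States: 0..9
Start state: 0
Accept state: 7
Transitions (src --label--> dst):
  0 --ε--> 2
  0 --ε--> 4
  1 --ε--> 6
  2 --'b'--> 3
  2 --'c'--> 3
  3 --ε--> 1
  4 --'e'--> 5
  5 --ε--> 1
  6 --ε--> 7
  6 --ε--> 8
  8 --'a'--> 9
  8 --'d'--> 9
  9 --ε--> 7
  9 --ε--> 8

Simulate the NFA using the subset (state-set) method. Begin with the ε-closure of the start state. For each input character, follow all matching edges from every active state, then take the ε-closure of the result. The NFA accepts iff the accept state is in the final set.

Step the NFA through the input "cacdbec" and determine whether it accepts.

S₀ = ε-closure({0}) = {0,2,4}
'c' @ 1: {1,3,6,7,8}  ✓accept
'a' @ 2: {7,8,9}  ✓accept
'c' @ 3: {}  — state set empty
rest 'dbec' ignored (set empty)
end set {} — state 7 not in

Answer: REJECT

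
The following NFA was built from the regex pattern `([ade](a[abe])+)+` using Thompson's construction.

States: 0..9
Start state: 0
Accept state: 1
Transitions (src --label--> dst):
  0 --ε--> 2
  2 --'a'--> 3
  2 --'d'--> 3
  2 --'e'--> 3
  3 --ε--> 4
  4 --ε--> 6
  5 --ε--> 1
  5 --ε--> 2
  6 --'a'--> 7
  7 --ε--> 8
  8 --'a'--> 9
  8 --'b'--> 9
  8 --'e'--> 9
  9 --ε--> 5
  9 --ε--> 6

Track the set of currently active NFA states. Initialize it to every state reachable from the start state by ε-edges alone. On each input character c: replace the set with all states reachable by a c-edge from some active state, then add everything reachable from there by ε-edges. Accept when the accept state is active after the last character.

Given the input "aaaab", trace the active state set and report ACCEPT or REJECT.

Answer: ACCEPT

Steps:
initial (ε-close {0}): {0,2}
'a' @ 1: {3,4,6}
'a' @ 2: {7,8}
'a' @ 3: {1,2,5,6,9}  [accepting]
'a' @ 4: {3,4,6,7,8}
'b' @ 5: {1,2,5,6,9}  [accepting]
final: {1,2,5,6,9}; accept 1 in set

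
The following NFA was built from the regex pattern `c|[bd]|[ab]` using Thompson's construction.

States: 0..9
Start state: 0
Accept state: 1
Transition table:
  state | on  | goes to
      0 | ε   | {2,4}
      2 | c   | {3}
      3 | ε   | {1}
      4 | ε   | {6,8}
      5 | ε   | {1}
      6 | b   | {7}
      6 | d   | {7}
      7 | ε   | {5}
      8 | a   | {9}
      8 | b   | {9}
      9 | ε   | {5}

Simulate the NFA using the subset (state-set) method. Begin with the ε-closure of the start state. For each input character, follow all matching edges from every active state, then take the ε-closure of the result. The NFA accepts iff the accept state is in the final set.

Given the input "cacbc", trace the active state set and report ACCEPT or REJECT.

S₀ = ε-closure({0}) = {0,2,4,6,8}
'c' @ 1: {1,3}  (accept∈set)
'a' @ 2: {}  — no active states
rest 'cbc' ignored (set empty)
after full input: {}  (accept=1 not in)

Answer: REJECT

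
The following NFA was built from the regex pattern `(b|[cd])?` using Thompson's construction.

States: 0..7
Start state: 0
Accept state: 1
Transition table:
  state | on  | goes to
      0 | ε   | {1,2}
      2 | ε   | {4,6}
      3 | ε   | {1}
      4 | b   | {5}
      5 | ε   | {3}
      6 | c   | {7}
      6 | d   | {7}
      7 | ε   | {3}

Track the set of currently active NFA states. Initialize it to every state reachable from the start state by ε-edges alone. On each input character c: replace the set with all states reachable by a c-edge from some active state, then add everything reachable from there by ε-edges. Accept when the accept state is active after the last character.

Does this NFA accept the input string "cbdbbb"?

Answer: REJECT

Derivation:
initial (ε-close {0}): {0,1,2,4,6}
'c' @ 1: {1,3,7}  ✓accept
'b' @ 2: {}  — state set empty
rest 'dbbb' ignored (set empty)
after full input: {}  (accept=1 not in)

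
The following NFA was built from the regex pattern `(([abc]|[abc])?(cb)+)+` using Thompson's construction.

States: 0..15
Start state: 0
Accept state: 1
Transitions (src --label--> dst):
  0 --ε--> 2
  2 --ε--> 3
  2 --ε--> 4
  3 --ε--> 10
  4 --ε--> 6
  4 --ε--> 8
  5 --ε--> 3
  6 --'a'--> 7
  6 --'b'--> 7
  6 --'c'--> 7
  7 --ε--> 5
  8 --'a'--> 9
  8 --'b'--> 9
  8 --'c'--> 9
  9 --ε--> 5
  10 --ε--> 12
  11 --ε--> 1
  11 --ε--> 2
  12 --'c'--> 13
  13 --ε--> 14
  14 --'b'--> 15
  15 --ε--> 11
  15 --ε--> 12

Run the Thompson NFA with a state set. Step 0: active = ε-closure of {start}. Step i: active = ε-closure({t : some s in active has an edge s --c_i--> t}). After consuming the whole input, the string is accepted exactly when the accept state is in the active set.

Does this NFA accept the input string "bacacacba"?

Answer: REJECT

Trace:
start: ε-closure({0}) = {0,2,3,4,6,8,10,12}
'b' @ 1: {3,5,7,9,10,12}
'a' @ 2: {}  — dead — no transitions
rest 'cacacba' ignored (set empty)
final: {}; accept 1 not in set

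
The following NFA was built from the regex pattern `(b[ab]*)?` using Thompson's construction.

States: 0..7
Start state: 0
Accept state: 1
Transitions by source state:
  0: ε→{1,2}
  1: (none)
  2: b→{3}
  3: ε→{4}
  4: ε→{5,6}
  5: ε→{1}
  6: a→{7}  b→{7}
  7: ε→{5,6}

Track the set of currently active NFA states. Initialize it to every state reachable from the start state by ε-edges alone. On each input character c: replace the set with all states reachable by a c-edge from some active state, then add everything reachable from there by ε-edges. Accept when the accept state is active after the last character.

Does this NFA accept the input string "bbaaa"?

Answer: ACCEPT

Trace:
initial (ε-close {0}): {0,1,2}
'b' @ 1: {1,3,4,5,6}  (accept∈set)
'b' @ 2: {1,5,6,7}  (accept∈set)
'a' @ 3: {1,5,6,7}  (accept∈set)
'a' @ 4: {1,5,6,7}  (accept∈set)
'a' @ 5: {1,5,6,7}  (accept∈set)
after full input: {1,5,6,7}  (accept=1 in)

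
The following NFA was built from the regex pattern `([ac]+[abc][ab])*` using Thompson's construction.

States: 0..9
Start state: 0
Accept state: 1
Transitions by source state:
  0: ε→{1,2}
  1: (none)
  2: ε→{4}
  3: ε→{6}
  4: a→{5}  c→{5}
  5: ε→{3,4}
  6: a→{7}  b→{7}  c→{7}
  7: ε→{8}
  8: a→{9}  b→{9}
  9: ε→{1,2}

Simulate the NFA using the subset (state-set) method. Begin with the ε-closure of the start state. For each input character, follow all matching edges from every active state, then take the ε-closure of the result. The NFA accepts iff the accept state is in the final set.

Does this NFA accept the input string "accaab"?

start: ε-closure({0}) = {0,1,2,4}
'a' @ 1: {3,4,5,6}
'c' @ 2: {3,4,5,6,7,8}
'c' @ 3: {3,4,5,6,7,8}
'a' @ 4: {1,2,3,4,5,6,7,8,9}  (accept∈set)
'a' @ 5: {1,2,3,4,5,6,7,8,9}  (accept∈set)
'b' @ 6: {1,2,4,7,8,9}  (accept∈set)
end set {1,2,4,7,8,9} — state 1 in

Answer: ACCEPT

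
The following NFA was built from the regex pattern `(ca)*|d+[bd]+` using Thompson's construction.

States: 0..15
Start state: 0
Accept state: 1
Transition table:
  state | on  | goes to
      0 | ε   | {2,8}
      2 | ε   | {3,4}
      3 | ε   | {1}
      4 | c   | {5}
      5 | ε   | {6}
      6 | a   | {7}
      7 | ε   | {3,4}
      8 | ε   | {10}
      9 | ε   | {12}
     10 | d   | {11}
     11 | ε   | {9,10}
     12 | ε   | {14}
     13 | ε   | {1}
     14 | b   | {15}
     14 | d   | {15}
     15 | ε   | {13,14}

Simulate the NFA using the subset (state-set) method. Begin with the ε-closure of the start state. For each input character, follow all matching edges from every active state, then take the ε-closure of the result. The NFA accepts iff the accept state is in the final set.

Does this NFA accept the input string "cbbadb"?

initial (ε-close {0}): {0,1,2,3,4,8,10}
'c' @ 1: {5,6}
'b' @ 2: {}  — state set empty
rest 'badb' ignored (set empty)
end set {} — state 1 not in

Answer: REJECT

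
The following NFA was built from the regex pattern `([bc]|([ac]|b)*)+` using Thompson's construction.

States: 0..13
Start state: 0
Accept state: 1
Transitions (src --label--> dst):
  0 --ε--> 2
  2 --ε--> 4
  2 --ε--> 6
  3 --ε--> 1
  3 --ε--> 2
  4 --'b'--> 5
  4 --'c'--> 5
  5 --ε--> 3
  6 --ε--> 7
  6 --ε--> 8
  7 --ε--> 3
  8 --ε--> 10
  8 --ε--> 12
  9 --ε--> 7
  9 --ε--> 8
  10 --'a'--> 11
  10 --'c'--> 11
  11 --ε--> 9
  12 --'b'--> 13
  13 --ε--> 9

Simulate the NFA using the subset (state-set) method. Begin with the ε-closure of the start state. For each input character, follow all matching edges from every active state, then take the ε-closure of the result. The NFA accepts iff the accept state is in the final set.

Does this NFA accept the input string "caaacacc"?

Answer: ACCEPT

Trace:
initial (ε-close {0}): {0,1,2,3,4,6,7,8,10,12}
'c' @ 1: {1,2,3,4,5,6,7,8,9,10,11,12}  [accepting]
'a' @ 2: {1,2,3,4,6,7,8,9,10,11,12}  [accepting]
'a' @ 3: {1,2,3,4,6,7,8,9,10,11,12}  [accepting]
'a' @ 4: {1,2,3,4,6,7,8,9,10,11,12}  [accepting]
'c' @ 5: {1,2,3,4,5,6,7,8,9,10,11,12}  [accepting]
'a' @ 6: {1,2,3,4,6,7,8,9,10,11,12}  [accepting]
'c' @ 7: {1,2,3,4,5,6,7,8,9,10,11,12}  [accepting]
'c' @ 8: {1,2,3,4,5,6,7,8,9,10,11,12}  [accepting]
final: {1,2,3,4,5,6,7,8,9,10,11,12}; accept 1 in set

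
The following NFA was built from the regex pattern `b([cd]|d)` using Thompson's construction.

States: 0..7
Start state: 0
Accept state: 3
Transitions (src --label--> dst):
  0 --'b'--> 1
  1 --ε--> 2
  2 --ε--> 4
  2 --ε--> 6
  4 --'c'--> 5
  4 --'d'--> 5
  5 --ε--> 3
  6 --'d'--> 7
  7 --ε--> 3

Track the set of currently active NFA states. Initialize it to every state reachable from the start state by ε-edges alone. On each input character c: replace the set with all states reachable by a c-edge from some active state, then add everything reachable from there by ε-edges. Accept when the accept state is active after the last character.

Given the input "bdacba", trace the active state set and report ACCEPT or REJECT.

Answer: REJECT

Derivation:
initial (ε-close {0}): {0}
'b' @ 1: {1,2,4,6}
'd' @ 2: {3,5,7}  (accept∈set)
'a' @ 3: {}  — no active states
rest 'cba' ignored (set empty)
final: {}; accept 3 not in set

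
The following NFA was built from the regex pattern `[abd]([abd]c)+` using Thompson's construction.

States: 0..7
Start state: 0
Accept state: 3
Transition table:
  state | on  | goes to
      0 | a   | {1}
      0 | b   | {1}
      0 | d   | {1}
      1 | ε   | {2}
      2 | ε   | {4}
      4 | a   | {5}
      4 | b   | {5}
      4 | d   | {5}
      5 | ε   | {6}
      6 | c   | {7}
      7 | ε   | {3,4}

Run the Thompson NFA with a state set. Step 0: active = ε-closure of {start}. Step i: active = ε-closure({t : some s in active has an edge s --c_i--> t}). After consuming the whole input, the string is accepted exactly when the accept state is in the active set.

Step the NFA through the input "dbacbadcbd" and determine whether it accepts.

start: ε-closure({0}) = {0}
'd' @ 1: {1,2,4}
'b' @ 2: {5,6}
'a' @ 3: {}  — no active states
rest 'cbadcbd' ignored (set empty)
end set {} — state 3 not in

Answer: REJECT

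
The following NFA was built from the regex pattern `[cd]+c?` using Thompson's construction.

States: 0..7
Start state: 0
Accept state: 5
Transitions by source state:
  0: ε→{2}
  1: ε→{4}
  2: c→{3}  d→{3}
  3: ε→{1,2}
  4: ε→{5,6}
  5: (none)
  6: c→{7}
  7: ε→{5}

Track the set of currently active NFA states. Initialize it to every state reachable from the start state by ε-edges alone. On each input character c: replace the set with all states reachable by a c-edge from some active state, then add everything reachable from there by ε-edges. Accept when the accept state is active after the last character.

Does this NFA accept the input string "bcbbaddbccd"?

Answer: REJECT

Derivation:
S₀ = ε-closure({0}) = {0,2}
'b' @ 1: {}  — no active states
rest 'cbbaddbccd' ignored (set empty)
after full input: {}  (accept=5 not in)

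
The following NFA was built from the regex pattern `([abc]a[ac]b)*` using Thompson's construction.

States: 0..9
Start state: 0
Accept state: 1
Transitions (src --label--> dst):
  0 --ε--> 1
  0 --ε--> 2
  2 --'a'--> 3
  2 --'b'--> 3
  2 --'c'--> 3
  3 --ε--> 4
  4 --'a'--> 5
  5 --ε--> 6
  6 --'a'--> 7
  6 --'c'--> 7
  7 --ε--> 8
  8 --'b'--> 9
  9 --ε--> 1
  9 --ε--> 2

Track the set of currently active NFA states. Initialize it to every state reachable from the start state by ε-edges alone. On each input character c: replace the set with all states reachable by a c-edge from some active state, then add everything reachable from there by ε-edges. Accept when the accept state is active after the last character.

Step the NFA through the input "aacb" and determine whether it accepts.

S₀ = ε-closure({0}) = {0,1,2}
'a' @ 1: {3,4}
'a' @ 2: {5,6}
'c' @ 3: {7,8}
'b' @ 4: {1,2,9}  (accept∈set)
final: {1,2,9}; accept 1 in set

Answer: ACCEPT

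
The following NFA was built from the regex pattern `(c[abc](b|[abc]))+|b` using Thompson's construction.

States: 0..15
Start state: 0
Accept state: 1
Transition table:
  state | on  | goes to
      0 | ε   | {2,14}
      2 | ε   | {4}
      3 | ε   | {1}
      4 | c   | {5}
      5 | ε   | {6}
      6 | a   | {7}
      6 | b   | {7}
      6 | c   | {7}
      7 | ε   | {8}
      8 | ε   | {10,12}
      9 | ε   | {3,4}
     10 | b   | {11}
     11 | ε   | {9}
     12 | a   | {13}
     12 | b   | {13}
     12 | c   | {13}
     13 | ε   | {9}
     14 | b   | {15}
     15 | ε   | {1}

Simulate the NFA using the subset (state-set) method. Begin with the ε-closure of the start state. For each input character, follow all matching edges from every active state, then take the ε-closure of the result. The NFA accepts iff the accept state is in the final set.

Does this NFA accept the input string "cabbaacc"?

Answer: REJECT

Steps:
initial (ε-close {0}): {0,2,4,14}
'c' @ 1: {5,6}
'a' @ 2: {7,8,10,12}
'b' @ 3: {1,3,4,9,11,13}  (accept∈set)
'b' @ 4: {}  — dead — no transitions
rest 'aacc' ignored (set empty)
after full input: {}  (accept=1 not in)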